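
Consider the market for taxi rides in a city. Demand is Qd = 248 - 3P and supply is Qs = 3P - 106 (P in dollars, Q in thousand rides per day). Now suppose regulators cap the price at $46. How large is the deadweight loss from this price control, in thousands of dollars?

Without the control the market clears where 248 - 3P = 3P - 106, i.e. P* = 59 and Q* = 71.
The ceiling of 46 is below the equilibrium price 59, so it binds.
At P = 46: Qd = 248 - 3·46 = 110 and Qs = 3·46 - 106 = 32.
Quantity traded falls to 32. At Q = 32 the demand price is (248 - 32)/3 = 72 and the supply price is (106 + 32)/3 = 46.
Deadweight loss = ½ · (72 - 46) · (71 - 32) = ½ · 26 · 39 = 507.

507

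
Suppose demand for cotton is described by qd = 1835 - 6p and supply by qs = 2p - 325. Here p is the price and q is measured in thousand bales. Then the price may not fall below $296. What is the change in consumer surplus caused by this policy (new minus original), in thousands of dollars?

Setting quantity demanded equal to quantity supplied, 1835 - 6p = 2p - 325, gives p* = 270 and q* = 215.
The floor of 296 is above the equilibrium price 270, so it binds.
At p = 296: qd = 1835 - 6·296 = 59 and qs = 2·296 - 325 = 267.
Consumer surplus without the control is ½ · (1835/6 - 270) · 215 = 46225/12.
With the floor, consumers buy 59 units at 296, so CS = ½ · (1835/6 - 296) · 59 = 3481/12.
Change in consumer surplus = 3481/12 - 46225/12 = -3562.

-3562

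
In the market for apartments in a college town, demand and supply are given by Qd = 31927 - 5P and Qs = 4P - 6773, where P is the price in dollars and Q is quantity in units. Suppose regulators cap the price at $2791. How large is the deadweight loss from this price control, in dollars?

Equilibrium: 31927 - 5P = 4P - 6773, so 38700 = 9P and P* = 4300, Q* = 10427.
Since 2791 < 4300, the ceiling is binding.
At P = 2791: Qd = 31927 - 5·2791 = 17972 and Qs = 4·2791 - 6773 = 4391.
Quantity traded falls to 4391. At Q = 4391 the demand price is (31927 - 4391)/5 = 5507.2 and the supply price is (6773 + 4391)/4 = 2791.
Deadweight loss = ½ · (5507.2 - 2791) · (10427 - 4391) = ½ · 2716.2 · 6036 = 8197491.6.

8197491.6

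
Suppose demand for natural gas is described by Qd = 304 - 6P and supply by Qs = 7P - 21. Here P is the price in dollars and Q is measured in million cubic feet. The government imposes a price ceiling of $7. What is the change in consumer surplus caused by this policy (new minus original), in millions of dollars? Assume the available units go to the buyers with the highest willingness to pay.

In a free market, 304 - 6P = 7P - 21 gives the equilibrium P* = 25, Q* = 154.
Since 7 < 25, the ceiling is binding.
At P = 7: Qd = 304 - 6·7 = 262 and Qs = 7·7 - 21 = 28.
Consumer surplus without the control is ½ · (152/3 - 25) · 154 = 5929/3.
With the ceiling, 28 units are sold at 7 (assume they go to the highest-value buyers). The demand price at Q = 28 is 46, so CS = ½ · [(152/3 - 7) + (46 - 7)] · 28 = 3472/3.
Change in consumer surplus = 3472/3 - 5929/3 = -819.

-819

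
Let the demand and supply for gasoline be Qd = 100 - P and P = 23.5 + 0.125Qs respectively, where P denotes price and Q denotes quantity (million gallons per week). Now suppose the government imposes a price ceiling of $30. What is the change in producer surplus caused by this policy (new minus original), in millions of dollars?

-120

Rearranging supply gives Qs = 8P - 188. Setting quantity demanded equal to quantity supplied, 100 - P = 8P - 188, gives P* = 32 and Q* = 68.
The ceiling of 30 is below the equilibrium price 32, so it binds.
At P = 30: Qd = 100 - 30 = 70 and Qs = 8·30 - 188 = 52.
Producer surplus without the control is ½ · (32 - 23.5) · 68 = 289.
With the ceiling, producers sell 52 units at 30, so PS = ½ · (30 - 23.5) · 52 = 169.
Change in producer surplus = 169 - 289 = -120.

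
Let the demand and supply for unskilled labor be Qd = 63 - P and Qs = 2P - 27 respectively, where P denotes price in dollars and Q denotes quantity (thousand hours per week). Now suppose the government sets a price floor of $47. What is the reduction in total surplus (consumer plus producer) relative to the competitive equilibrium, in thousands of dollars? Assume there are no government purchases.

216.75

Setting quantity demanded equal to quantity supplied, 63 - P = 2P - 27, gives P* = 30 and Q* = 33.
The floor of 47 is above the equilibrium price 30, so it binds.
At P = 47: Qd = 63 - 47 = 16 and Qs = 2·47 - 27 = 67.
Quantity traded falls to 16. At Q = 16 the demand price is 63 - 16 = 47 and the supply price is (27 + 16)/2 = 21.5.
Deadweight loss = ½ · (47 - 21.5) · (33 - 16) = ½ · 25.5 · 17 = 216.75.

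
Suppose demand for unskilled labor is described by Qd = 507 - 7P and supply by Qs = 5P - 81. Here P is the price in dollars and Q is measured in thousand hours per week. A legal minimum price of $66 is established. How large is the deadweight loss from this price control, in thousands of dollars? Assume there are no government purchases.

2427.6

Setting quantity demanded equal to quantity supplied, 507 - 7P = 5P - 81, gives P* = 49 and Q* = 164.
Because the floor (66) lies above the market-clearing price, it is binding.
At P = 66: Qd = 507 - 7·66 = 45 and Qs = 5·66 - 81 = 249.
Quantity traded falls to 45. At Q = 45 the demand price is (507 - 45)/7 = 66 and the supply price is (81 + 45)/5 = 25.2.
Deadweight loss = ½ · (66 - 25.2) · (164 - 45) = ½ · 40.8 · 119 = 2427.6.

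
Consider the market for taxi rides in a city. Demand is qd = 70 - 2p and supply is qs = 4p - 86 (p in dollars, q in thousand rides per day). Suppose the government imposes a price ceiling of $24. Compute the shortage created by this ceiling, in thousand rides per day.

12

In a free market, 70 - 2p = 4p - 86 gives the equilibrium p* = 26, q* = 18.
Because the ceiling (24) lies below the market-clearing price, it is binding.
At p = 24: qd = 70 - 2·24 = 22 and qs = 4·24 - 86 = 10.
Shortage = qd - qs = 22 - 10 = 12.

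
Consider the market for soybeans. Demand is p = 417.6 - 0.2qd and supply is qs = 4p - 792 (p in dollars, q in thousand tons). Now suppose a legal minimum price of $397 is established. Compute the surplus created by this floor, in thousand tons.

Rearranging demand gives qd = 2088 - 5p. Without the control the market clears where 2088 - 5p = 4p - 792, i.e. p* = 320 and q* = 488.
The floor of 397 is above the equilibrium price 320, so it binds.
At p = 397: qd = 2088 - 5·397 = 103 and qs = 4·397 - 792 = 796.
Surplus = qs - qd = 796 - 103 = 693.

693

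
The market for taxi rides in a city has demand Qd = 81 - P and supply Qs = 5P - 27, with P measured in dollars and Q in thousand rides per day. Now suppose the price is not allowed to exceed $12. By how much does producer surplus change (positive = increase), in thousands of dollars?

Setting quantity demanded equal to quantity supplied, 81 - P = 5P - 27, gives P* = 18 and Q* = 63.
The ceiling of 12 is below the equilibrium price 18, so it binds.
At P = 12: Qd = 81 - 12 = 69 and Qs = 5·12 - 27 = 33.
Producer surplus without the control is ½ · (18 - 5.4) · 63 = 396.9.
With the ceiling, producers sell 33 units at 12, so PS = ½ · (12 - 5.4) · 33 = 108.9.
Change in producer surplus = 108.9 - 396.9 = -288.

-288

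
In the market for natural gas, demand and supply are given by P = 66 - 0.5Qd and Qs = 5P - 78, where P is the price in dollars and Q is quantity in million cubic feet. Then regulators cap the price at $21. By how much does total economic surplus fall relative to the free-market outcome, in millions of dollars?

708.75

Rearranging demand gives Qd = 132 - 2P. Without the control the market clears where 132 - 2P = 5P - 78, i.e. P* = 30 and Q* = 72.
Since 21 < 30, the ceiling is binding.
At P = 21: Qd = 132 - 2·21 = 90 and Qs = 5·21 - 78 = 27.
Quantity traded falls to 27. At Q = 27 the demand price is (132 - 27)/2 = 52.5 and the supply price is (78 + 27)/5 = 21.
Deadweight loss = ½ · (52.5 - 21) · (72 - 27) = ½ · 31.5 · 45 = 708.75.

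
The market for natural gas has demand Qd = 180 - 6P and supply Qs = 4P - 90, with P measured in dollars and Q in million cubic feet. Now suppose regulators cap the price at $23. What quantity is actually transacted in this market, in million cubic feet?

2

In a free market, 180 - 6P = 4P - 90 gives the equilibrium P* = 27, Q* = 18.
The ceiling of 23 is below the equilibrium price 27, so it binds.
At P = 23: Qd = 180 - 6·23 = 42 and Qs = 4·23 - 90 = 2.
The quantity actually transacted is the short side, supply: 2.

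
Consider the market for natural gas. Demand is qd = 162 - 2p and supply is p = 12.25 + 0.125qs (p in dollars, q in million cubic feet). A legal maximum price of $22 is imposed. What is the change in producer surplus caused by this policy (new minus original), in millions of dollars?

Rearranging supply gives qs = 8p - 98. Equilibrium: 162 - 2p = 8p - 98, so 260 = 10p and p* = 26, q* = 110.
The ceiling of 22 is below the equilibrium price 26, so it binds.
At p = 22: qd = 162 - 2·22 = 118 and qs = 8·22 - 98 = 78.
Producer surplus without the control is ½ · (26 - 12.25) · 110 = 756.25.
With the ceiling, producers sell 78 units at 22, so PS = ½ · (22 - 12.25) · 78 = 380.25.
Change in producer surplus = 380.25 - 756.25 = -376.

-376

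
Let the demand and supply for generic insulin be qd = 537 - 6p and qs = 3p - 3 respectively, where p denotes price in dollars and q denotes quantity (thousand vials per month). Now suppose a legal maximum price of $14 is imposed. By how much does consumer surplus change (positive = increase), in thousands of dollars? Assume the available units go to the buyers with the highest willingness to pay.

Setting quantity demanded equal to quantity supplied, 537 - 6p = 3p - 3, gives p* = 60 and q* = 177.
The ceiling of 14 is below the equilibrium price 60, so it binds.
At p = 14: qd = 537 - 6·14 = 453 and qs = 3·14 - 3 = 39.
Consumer surplus without the control is ½ · (89.5 - 60) · 177 = 2610.75.
With the ceiling, 39 units are sold at 14 (assume they go to the highest-value buyers). The demand price at q = 39 is 83, so CS = ½ · [(89.5 - 14) + (83 - 14)] · 39 = 2817.75.
Change in consumer surplus = 2817.75 - 2610.75 = 207.

207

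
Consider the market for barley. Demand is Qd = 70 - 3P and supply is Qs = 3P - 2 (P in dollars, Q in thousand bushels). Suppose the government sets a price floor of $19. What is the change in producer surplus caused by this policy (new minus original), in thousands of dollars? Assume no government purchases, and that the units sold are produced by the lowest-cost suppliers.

17.5

Equilibrium: 70 - 3P = 3P - 2, so 72 = 6P and P* = 12, Q* = 34.
Because the floor (19) lies above the market-clearing price, it is binding.
At P = 19: Qd = 70 - 3·19 = 13 and Qs = 3·19 - 2 = 55.
Producer surplus without the control is ½ · (12 - 2/3) · 34 = 578/3.
With the floor, 13 units are sold at 19. The supply price at Q = 13 is 5, so PS = ½ · [(19 - 2/3) + (19 - 5)] · 13 = 1261/6.
Change in producer surplus = 1261/6 - 578/3 = 17.5.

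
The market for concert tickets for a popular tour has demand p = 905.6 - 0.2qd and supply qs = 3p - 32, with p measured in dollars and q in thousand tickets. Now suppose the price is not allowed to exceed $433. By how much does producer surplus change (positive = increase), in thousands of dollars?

Rearranging demand gives qd = 4528 - 5p. Equilibrium: 4528 - 5p = 3p - 32, so 4560 = 8p and p* = 570, q* = 1678.
The ceiling of 433 is below the equilibrium price 570, so it binds.
At p = 433: qd = 4528 - 5·433 = 2363 and qs = 3·433 - 32 = 1267.
Producer surplus without the control is ½ · (570 - 32/3) · 1678 = 1407842/3.
With the ceiling, producers sell 1267 units at 433, so PS = ½ · (433 - 32/3) · 1267 = 1605289/6.
Change in producer surplus = 1605289/6 - 1407842/3 = -201732.5.

-201732.5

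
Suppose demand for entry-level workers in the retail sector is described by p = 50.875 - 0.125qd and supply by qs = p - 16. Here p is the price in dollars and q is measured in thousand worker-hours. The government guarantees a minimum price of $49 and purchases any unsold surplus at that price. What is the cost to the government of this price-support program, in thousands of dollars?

882

Rearranging demand gives qd = 407 - 8p. Equilibrium: 407 - 8p = p - 16, so 423 = 9p and p* = 47, q* = 31.
The floor of 49 is above the equilibrium price 47, so it binds.
At p = 49: qd = 407 - 8·49 = 15 and qs = 49 - 16 = 33.
Surplus = qs - qd = 18.
Government expenditure = surplus × support price = 18 × 49 = 882.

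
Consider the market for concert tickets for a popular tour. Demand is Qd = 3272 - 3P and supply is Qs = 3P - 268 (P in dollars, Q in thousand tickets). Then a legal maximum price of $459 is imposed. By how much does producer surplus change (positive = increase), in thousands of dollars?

-171020.5

Without the control the market clears where 3272 - 3P = 3P - 268, i.e. P* = 590 and Q* = 1502.
Because the ceiling (459) lies below the market-clearing price, it is binding.
At P = 459: Qd = 3272 - 3·459 = 1895 and Qs = 3·459 - 268 = 1109.
Producer surplus without the control is ½ · (590 - 268/3) · 1502 = 1128002/3.
With the ceiling, producers sell 1109 units at 459, so PS = ½ · (459 - 268/3) · 1109 = 1229881/6.
Change in producer surplus = 1229881/6 - 1128002/3 = -171020.5.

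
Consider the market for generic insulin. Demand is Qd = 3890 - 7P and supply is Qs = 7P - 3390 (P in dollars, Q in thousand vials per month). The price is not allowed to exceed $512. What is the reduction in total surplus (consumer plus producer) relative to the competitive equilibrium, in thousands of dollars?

448

Equilibrium: 3890 - 7P = 7P - 3390, so 7280 = 14P and P* = 520, Q* = 250.
Since 512 < 520, the ceiling is binding.
At P = 512: Qd = 3890 - 7·512 = 306 and Qs = 7·512 - 3390 = 194.
Quantity traded falls to 194. At Q = 194 the demand price is (3890 - 194)/7 = 528 and the supply price is (3390 + 194)/7 = 512.
Deadweight loss = ½ · (528 - 512) · (250 - 194) = ½ · 16 · 56 = 448.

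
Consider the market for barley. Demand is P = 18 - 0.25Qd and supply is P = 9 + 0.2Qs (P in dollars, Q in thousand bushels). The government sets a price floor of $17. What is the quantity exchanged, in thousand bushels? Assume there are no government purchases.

Rearranging demand gives Qd = 72 - 4P; rearranging supply gives Qs = 5P - 45. Setting quantity demanded equal to quantity supplied, 72 - 4P = 5P - 45, gives P* = 13 and Q* = 20.
Since 17 > 13, the floor is binding.
At P = 17: Qd = 72 - 4·17 = 4 and Qs = 5·17 - 45 = 40.
The quantity actually transacted is the short side, demand: 4.

4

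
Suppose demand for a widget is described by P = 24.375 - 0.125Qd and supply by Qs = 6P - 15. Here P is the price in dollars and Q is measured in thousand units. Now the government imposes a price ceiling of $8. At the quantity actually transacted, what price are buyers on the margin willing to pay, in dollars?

20.25

Rearranging demand gives Qd = 195 - 8P. Equilibrium: 195 - 8P = 6P - 15, so 210 = 14P and P* = 15, Q* = 75.
The ceiling of 8 is below the equilibrium price 15, so it binds.
At P = 8: Qd = 195 - 8·8 = 131 and Qs = 6·8 - 15 = 33.
Only 33 units reach the market. On the demand curve, the marginal buyer's willingness to pay at Q = 33 is (195 - 33)/8 = 20.25.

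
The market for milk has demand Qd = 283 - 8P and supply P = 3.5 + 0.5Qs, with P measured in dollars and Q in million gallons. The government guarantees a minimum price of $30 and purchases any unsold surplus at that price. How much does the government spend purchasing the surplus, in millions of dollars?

300

Rearranging supply gives Qs = 2P - 7. Equilibrium: 283 - 8P = 2P - 7, so 290 = 10P and P* = 29, Q* = 51.
Because the floor (30) lies above the market-clearing price, it is binding.
At P = 30: Qd = 283 - 8·30 = 43 and Qs = 2·30 - 7 = 53.
Surplus = Qs - Qd = 10.
Government expenditure = surplus × support price = 10 × 30 = 300.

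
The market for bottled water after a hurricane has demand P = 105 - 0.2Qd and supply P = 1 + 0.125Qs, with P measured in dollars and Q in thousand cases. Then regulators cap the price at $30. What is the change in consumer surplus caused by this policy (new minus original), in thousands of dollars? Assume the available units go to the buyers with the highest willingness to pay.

1777.6

Rearranging demand gives Qd = 525 - 5P; rearranging supply gives Qs = 8P - 8. In a free market, 525 - 5P = 8P - 8 gives the equilibrium P* = 41, Q* = 320.
The ceiling of 30 is below the equilibrium price 41, so it binds.
At P = 30: Qd = 525 - 5·30 = 375 and Qs = 8·30 - 8 = 232.
Consumer surplus without the control is ½ · (105 - 41) · 320 = 10240.
With the ceiling, 232 units are sold at 30 (assume they go to the highest-value buyers). The demand price at Q = 232 is 58.6, so CS = ½ · [(105 - 30) + (58.6 - 30)] · 232 = 12017.6.
Change in consumer surplus = 12017.6 - 10240 = 1777.6.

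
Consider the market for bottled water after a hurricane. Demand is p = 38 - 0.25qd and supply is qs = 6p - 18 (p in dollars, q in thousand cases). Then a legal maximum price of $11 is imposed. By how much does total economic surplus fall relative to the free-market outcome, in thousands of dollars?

270

Rearranging demand gives qd = 152 - 4p. Equilibrium: 152 - 4p = 6p - 18, so 170 = 10p and p* = 17, q* = 84.
Because the ceiling (11) lies below the market-clearing price, it is binding.
At p = 11: qd = 152 - 4·11 = 108 and qs = 6·11 - 18 = 48.
Quantity traded falls to 48. At q = 48 the demand price is (152 - 48)/4 = 26 and the supply price is (18 + 48)/6 = 11.
Deadweight loss = ½ · (26 - 11) · (84 - 48) = ½ · 15 · 36 = 270.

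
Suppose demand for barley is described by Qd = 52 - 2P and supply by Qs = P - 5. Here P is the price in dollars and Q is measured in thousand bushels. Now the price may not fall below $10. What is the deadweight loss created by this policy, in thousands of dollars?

Equilibrium: 52 - 2P = P - 5, so 57 = 3P and P* = 19, Q* = 14.
The floor of 10 is below the equilibrium price 19, so it is not binding; the market clears at P* = 19, Q* = 14.
Since the control does not bind, no trades are prevented and deadweight loss is zero.

0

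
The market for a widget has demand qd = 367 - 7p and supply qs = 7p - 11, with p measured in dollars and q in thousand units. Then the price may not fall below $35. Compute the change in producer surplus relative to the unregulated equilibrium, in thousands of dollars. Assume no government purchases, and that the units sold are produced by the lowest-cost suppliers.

Without the control the market clears where 367 - 7p = 7p - 11, i.e. p* = 27 and q* = 178.
Because the floor (35) lies above the market-clearing price, it is binding.
At p = 35: qd = 367 - 7·35 = 122 and qs = 7·35 - 11 = 234.
Producer surplus without the control is ½ · (27 - 11/7) · 178 = 15842/7.
With the floor, 122 units are sold at 35. The supply price at q = 122 is 19, so PS = ½ · [(35 - 11/7) + (35 - 19)] · 122 = 21106/7.
Change in producer surplus = 21106/7 - 15842/7 = 752.

752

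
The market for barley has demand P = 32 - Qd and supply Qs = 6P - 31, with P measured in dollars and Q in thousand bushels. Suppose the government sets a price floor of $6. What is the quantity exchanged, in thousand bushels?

23

Rearranging demand gives Qd = 32 - P. Without the control the market clears where 32 - P = 6P - 31, i.e. P* = 9 and Q* = 23.
Since 6 is below P* = 9, the floor does not bind and the free-market outcome prevails.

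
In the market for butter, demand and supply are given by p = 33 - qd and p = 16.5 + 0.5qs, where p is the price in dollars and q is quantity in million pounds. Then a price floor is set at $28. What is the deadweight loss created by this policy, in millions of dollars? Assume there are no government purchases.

27

Rearranging demand gives qd = 33 - p; rearranging supply gives qs = 2p - 33. Equilibrium: 33 - p = 2p - 33, so 66 = 3p and p* = 22, q* = 11.
The floor of 28 is above the equilibrium price 22, so it binds.
At p = 28: qd = 33 - 28 = 5 and qs = 2·28 - 33 = 23.
Quantity traded falls to 5. At q = 5 the demand price is 33 - 5 = 28 and the supply price is (33 + 5)/2 = 19.
Deadweight loss = ½ · (28 - 19) · (11 - 5) = ½ · 9 · 6 = 27.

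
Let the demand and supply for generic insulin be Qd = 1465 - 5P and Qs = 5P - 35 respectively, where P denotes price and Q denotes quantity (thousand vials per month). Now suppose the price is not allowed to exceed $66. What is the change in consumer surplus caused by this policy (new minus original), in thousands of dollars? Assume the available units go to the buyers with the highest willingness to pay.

7140

Equilibrium: 1465 - 5P = 5P - 35, so 1500 = 10P and P* = 150, Q* = 715.
Since 66 < 150, the ceiling is binding.
At P = 66: Qd = 1465 - 5·66 = 1135 and Qs = 5·66 - 35 = 295.
Consumer surplus without the control is ½ · (293 - 150) · 715 = 51122.5.
With the ceiling, 295 units are sold at 66 (assume they go to the highest-value buyers). The demand price at Q = 295 is 234, so CS = ½ · [(293 - 66) + (234 - 66)] · 295 = 58262.5.
Change in consumer surplus = 58262.5 - 51122.5 = 7140.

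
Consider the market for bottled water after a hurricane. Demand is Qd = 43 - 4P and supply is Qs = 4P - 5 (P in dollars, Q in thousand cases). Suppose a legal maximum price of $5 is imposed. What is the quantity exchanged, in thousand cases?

15

Setting quantity demanded equal to quantity supplied, 43 - 4P = 4P - 5, gives P* = 6 and Q* = 19.
Since 5 < 6, the ceiling is binding.
At P = 5: Qd = 43 - 4·5 = 23 and Qs = 4·5 - 5 = 15.
The quantity actually transacted is the short side, supply: 15.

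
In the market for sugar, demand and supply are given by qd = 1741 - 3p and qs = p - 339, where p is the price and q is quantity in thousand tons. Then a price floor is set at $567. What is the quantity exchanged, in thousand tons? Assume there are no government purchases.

Setting quantity demanded equal to quantity supplied, 1741 - 3p = p - 339, gives p* = 520 and q* = 181.
Because the floor (567) lies above the market-clearing price, it is binding.
At p = 567: qd = 1741 - 3·567 = 40 and qs = 567 - 339 = 228.
The quantity actually transacted is the short side, demand: 40.

40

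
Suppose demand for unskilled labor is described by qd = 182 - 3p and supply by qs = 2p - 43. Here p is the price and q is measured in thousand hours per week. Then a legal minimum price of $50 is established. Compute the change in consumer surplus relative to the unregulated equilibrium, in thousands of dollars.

Without the control the market clears where 182 - 3p = 2p - 43, i.e. p* = 45 and q* = 47.
The floor of 50 is above the equilibrium price 45, so it binds.
At p = 50: qd = 182 - 3·50 = 32 and qs = 2·50 - 43 = 57.
Consumer surplus without the control is ½ · (182/3 - 45) · 47 = 2209/6.
With the floor, consumers buy 32 units at 50, so CS = ½ · (182/3 - 50) · 32 = 512/3.
Change in consumer surplus = 512/3 - 2209/6 = -197.5.

-197.5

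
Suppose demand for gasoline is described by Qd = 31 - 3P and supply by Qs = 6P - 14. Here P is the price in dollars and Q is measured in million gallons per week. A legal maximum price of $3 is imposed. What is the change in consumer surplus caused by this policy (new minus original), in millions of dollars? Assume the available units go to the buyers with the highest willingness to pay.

-16

Without the control the market clears where 31 - 3P = 6P - 14, i.e. P* = 5 and Q* = 16.
Because the ceiling (3) lies below the market-clearing price, it is binding.
At P = 3: Qd = 31 - 3·3 = 22 and Qs = 6·3 - 14 = 4.
Consumer surplus without the control is ½ · (31/3 - 5) · 16 = 128/3.
With the ceiling, 4 units are sold at 3 (assume they go to the highest-value buyers). The demand price at Q = 4 is 9, so CS = ½ · [(31/3 - 3) + (9 - 3)] · 4 = 80/3.
Change in consumer surplus = 80/3 - 128/3 = -16.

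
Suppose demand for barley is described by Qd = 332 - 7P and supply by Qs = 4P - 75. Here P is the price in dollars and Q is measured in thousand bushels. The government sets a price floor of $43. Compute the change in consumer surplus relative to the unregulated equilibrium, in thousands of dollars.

Without the control the market clears where 332 - 7P = 4P - 75, i.e. P* = 37 and Q* = 73.
Since 43 > 37, the floor is binding.
At P = 43: Qd = 332 - 7·43 = 31 and Qs = 4·43 - 75 = 97.
Consumer surplus without the control is ½ · (332/7 - 37) · 73 = 5329/14.
With the floor, consumers buy 31 units at 43, so CS = ½ · (332/7 - 43) · 31 = 961/14.
Change in consumer surplus = 961/14 - 5329/14 = -312.

-312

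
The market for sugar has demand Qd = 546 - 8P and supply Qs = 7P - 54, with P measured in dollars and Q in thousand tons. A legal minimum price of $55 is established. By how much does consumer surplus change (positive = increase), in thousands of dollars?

In a free market, 546 - 8P = 7P - 54 gives the equilibrium P* = 40, Q* = 226.
Since 55 > 40, the floor is binding.
At P = 55: Qd = 546 - 8·55 = 106 and Qs = 7·55 - 54 = 331.
Consumer surplus without the control is ½ · (68.25 - 40) · 226 = 3192.25.
With the floor, consumers buy 106 units at 55, so CS = ½ · (68.25 - 55) · 106 = 702.25.
Change in consumer surplus = 702.25 - 3192.25 = -2490.

-2490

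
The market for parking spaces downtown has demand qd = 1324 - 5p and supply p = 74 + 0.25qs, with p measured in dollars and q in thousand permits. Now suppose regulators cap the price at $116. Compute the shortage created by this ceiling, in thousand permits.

576

Rearranging supply gives qs = 4p - 296. In a free market, 1324 - 5p = 4p - 296 gives the equilibrium p* = 180, q* = 424.
Because the ceiling (116) lies below the market-clearing price, it is binding.
At p = 116: qd = 1324 - 5·116 = 744 and qs = 4·116 - 296 = 168.
Shortage = qd - qs = 744 - 168 = 576.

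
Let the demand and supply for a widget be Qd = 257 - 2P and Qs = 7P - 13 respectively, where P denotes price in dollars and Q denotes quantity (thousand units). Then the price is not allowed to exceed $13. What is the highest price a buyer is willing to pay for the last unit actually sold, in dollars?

89.5

Setting quantity demanded equal to quantity supplied, 257 - 2P = 7P - 13, gives P* = 30 and Q* = 197.
Because the ceiling (13) lies below the market-clearing price, it is binding.
At P = 13: Qd = 257 - 2·13 = 231 and Qs = 7·13 - 13 = 78.
Only 78 units reach the market. On the demand curve, the marginal buyer's willingness to pay at Q = 78 is (257 - 78)/2 = 89.5.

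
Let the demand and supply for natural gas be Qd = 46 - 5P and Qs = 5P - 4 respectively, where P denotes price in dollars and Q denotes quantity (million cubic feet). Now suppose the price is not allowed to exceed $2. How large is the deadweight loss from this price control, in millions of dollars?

45

Without the control the market clears where 46 - 5P = 5P - 4, i.e. P* = 5 and Q* = 21.
Since 2 < 5, the ceiling is binding.
At P = 2: Qd = 46 - 5·2 = 36 and Qs = 5·2 - 4 = 6.
Quantity traded falls to 6. At Q = 6 the demand price is (46 - 6)/5 = 8 and the supply price is (4 + 6)/5 = 2.
Deadweight loss = ½ · (8 - 2) · (21 - 6) = ½ · 6 · 15 = 45.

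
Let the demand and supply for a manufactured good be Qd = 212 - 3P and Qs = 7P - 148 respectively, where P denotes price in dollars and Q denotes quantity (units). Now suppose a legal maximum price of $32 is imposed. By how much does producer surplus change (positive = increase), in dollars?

Equilibrium: 212 - 3P = 7P - 148, so 360 = 10P and P* = 36, Q* = 104.
Because the ceiling (32) lies below the market-clearing price, it is binding.
At P = 32: Qd = 212 - 3·32 = 116 and Qs = 7·32 - 148 = 76.
Producer surplus without the control is ½ · (36 - 148/7) · 104 = 5408/7.
With the ceiling, producers sell 76 units at 32, so PS = ½ · (32 - 148/7) · 76 = 2888/7.
Change in producer surplus = 2888/7 - 5408/7 = -360.

-360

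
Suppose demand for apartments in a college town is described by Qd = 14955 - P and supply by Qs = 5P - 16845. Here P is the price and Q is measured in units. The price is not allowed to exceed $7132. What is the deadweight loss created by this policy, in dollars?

Equilibrium: 14955 - P = 5P - 16845, so 31800 = 6P and P* = 5300, Q* = 9655.
The ceiling of 7132 is above the equilibrium price 5300, so it is not binding; the market clears at P* = 5300, Q* = 9655.
Since the control does not bind, no trades are prevented and deadweight loss is zero.

0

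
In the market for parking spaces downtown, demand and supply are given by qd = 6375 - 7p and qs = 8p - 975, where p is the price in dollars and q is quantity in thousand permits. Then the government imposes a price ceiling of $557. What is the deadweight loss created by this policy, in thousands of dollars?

0

In a free market, 6375 - 7p = 8p - 975 gives the equilibrium p* = 490, q* = 2945.
Since 557 is above p* = 490, the ceiling does not bind and the free-market outcome prevails.
Since the control does not bind, no trades are prevented and deadweight loss is zero.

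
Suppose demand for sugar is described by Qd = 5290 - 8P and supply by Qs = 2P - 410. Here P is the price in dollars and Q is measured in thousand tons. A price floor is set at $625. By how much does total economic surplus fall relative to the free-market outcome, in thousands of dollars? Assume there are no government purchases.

60500

Without the control the market clears where 5290 - 8P = 2P - 410, i.e. P* = 570 and Q* = 730.
Because the floor (625) lies above the market-clearing price, it is binding.
At P = 625: Qd = 5290 - 8·625 = 290 and Qs = 2·625 - 410 = 840.
Quantity traded falls to 290. At Q = 290 the demand price is (5290 - 290)/8 = 625 and the supply price is (410 + 290)/2 = 350.
Deadweight loss = ½ · (625 - 350) · (730 - 290) = ½ · 275 · 440 = 60500.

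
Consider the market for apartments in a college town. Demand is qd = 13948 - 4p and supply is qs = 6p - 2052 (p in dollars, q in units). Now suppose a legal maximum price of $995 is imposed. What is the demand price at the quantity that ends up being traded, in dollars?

In a free market, 13948 - 4p = 6p - 2052 gives the equilibrium p* = 1600, q* = 7548.
Since 995 < 1600, the ceiling is binding.
At p = 995: qd = 13948 - 4·995 = 9968 and qs = 6·995 - 2052 = 3918.
Only 3918 units reach the market. On the demand curve, the marginal buyer's willingness to pay at q = 3918 is (13948 - 3918)/4 = 2507.5.

2507.5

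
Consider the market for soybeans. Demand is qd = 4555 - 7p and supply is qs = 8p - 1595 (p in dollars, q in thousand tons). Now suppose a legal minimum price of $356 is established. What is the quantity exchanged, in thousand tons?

Setting quantity demanded equal to quantity supplied, 4555 - 7p = 8p - 1595, gives p* = 410 and q* = 1685.
Since 356 is below p* = 410, the floor does not bind and the free-market outcome prevails.

1685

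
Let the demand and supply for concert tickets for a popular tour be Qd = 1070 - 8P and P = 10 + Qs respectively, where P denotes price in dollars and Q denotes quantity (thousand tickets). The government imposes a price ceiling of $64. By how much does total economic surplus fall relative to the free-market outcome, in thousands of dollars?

1764

Rearranging supply gives Qs = P - 10. Without the control the market clears where 1070 - 8P = P - 10, i.e. P* = 120 and Q* = 110.
The ceiling of 64 is below the equilibrium price 120, so it binds.
At P = 64: Qd = 1070 - 8·64 = 558 and Qs = 64 - 10 = 54.
Quantity traded falls to 54. At Q = 54 the demand price is (1070 - 54)/8 = 127 and the supply price is 10 + 54 = 64.
Deadweight loss = ½ · (127 - 64) · (110 - 54) = ½ · 63 · 56 = 1764.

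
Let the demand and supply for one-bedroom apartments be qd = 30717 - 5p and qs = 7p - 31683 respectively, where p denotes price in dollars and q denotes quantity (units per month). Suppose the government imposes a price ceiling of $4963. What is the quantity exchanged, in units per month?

In a free market, 30717 - 5p = 7p - 31683 gives the equilibrium p* = 5200, q* = 4717.
The ceiling of 4963 is below the equilibrium price 5200, so it binds.
At p = 4963: qd = 30717 - 5·4963 = 5902 and qs = 7·4963 - 31683 = 3058.
The quantity actually transacted is the short side, supply: 3058.

3058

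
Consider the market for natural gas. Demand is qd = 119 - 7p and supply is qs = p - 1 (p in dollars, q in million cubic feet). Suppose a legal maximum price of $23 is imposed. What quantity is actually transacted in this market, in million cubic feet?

14

Setting quantity demanded equal to quantity supplied, 119 - 7p = p - 1, gives p* = 15 and q* = 14.
Since 23 is above p* = 15, the ceiling does not bind and the free-market outcome prevails.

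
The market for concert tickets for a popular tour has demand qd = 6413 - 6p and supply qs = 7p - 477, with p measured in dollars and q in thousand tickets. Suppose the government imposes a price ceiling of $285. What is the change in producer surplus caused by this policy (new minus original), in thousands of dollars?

In a free market, 6413 - 6p = 7p - 477 gives the equilibrium p* = 530, q* = 3233.
Because the ceiling (285) lies below the market-clearing price, it is binding.
At p = 285: qd = 6413 - 6·285 = 4703 and qs = 7·285 - 477 = 1518.
Producer surplus without the control is ½ · (530 - 477/7) · 3233 = 10452289/14.
With the ceiling, producers sell 1518 units at 285, so PS = ½ · (285 - 477/7) · 1518 = 1152162/7.
Change in producer surplus = 1152162/7 - 10452289/14 = -581997.5.

-581997.5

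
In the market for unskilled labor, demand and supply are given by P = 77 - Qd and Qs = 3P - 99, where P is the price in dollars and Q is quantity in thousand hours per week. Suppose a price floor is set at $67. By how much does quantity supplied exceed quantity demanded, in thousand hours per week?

92

Rearranging demand gives Qd = 77 - P. Equilibrium: 77 - P = 3P - 99, so 176 = 4P and P* = 44, Q* = 33.
The floor of 67 is above the equilibrium price 44, so it binds.
At P = 67: Qd = 77 - 67 = 10 and Qs = 3·67 - 99 = 102.
Surplus = Qs - Qd = 102 - 10 = 92.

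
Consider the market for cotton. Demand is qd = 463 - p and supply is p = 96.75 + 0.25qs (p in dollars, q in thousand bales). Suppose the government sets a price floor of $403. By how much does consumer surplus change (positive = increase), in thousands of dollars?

-41124.5

Rearranging supply gives qs = 4p - 387. Without the control the market clears where 463 - p = 4p - 387, i.e. p* = 170 and q* = 293.
The floor of 403 is above the equilibrium price 170, so it binds.
At p = 403: qd = 463 - 403 = 60 and qs = 4·403 - 387 = 1225.
Consumer surplus without the control is ½ · (463 - 170) · 293 = 42924.5.
With the floor, consumers buy 60 units at 403, so CS = ½ · (463 - 403) · 60 = 1800.
Change in consumer surplus = 1800 - 42924.5 = -41124.5.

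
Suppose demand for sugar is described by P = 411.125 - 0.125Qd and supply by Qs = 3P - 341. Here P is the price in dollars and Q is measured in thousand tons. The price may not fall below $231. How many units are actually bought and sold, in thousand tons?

Rearranging demand gives Qd = 3289 - 8P. Equilibrium: 3289 - 8P = 3P - 341, so 3630 = 11P and P* = 330, Q* = 649.
The floor of 231 is below the equilibrium price 330, so it is not binding; the market clears at P* = 330, Q* = 649.

649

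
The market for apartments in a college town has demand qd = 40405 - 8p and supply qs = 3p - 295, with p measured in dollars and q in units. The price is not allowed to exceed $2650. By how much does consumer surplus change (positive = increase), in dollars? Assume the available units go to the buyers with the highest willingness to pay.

7417593.75

Setting quantity demanded equal to quantity supplied, 40405 - 8p = 3p - 295, gives p* = 3700 and q* = 10805.
The ceiling of 2650 is below the equilibrium price 3700, so it binds.
At p = 2650: qd = 40405 - 8·2650 = 19205 and qs = 3·2650 - 295 = 7655.
Consumer surplus without the control is ½ · (5050.625 - 3700) · 10805 = 7296751.5625.
With the ceiling, 7655 units are sold at 2650 (assume they go to the highest-value buyers). The demand price at q = 7655 is 4093.75, so CS = ½ · [(5050.625 - 2650) + (4093.75 - 2650)] · 7655 = 14714345.3125.
Change in consumer surplus = 14714345.3125 - 7296751.5625 = 7417593.75.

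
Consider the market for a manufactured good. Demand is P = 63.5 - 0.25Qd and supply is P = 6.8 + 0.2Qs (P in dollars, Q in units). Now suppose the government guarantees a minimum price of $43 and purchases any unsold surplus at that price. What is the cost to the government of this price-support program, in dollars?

4257

Rearranging demand gives Qd = 254 - 4P; rearranging supply gives Qs = 5P - 34. In a free market, 254 - 4P = 5P - 34 gives the equilibrium P* = 32, Q* = 126.
Because the floor (43) lies above the market-clearing price, it is binding.
At P = 43: Qd = 254 - 4·43 = 82 and Qs = 5·43 - 34 = 181.
Surplus = Qs - Qd = 99.
Government expenditure = surplus × support price = 99 × 43 = 4257.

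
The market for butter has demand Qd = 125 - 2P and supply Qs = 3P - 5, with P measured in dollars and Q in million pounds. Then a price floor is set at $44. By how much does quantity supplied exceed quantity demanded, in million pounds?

90

Setting quantity demanded equal to quantity supplied, 125 - 2P = 3P - 5, gives P* = 26 and Q* = 73.
Because the floor (44) lies above the market-clearing price, it is binding.
At P = 44: Qd = 125 - 2·44 = 37 and Qs = 3·44 - 5 = 127.
Surplus = Qs - Qd = 127 - 37 = 90.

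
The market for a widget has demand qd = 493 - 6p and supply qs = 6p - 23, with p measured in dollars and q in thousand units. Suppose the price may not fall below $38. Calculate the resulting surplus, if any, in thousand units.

0

Equilibrium: 493 - 6p = 6p - 23, so 516 = 12p and p* = 43, q* = 235.
The floor of 38 is below the equilibrium price 43, so it is not binding; the market clears at p* = 43, q* = 235.
Since the control does not bind, there is no surplus.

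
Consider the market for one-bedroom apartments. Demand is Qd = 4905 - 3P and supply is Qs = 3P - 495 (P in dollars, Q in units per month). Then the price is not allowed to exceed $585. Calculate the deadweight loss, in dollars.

297675

In a free market, 4905 - 3P = 3P - 495 gives the equilibrium P* = 900, Q* = 2205.
Since 585 < 900, the ceiling is binding.
At P = 585: Qd = 4905 - 3·585 = 3150 and Qs = 3·585 - 495 = 1260.
Quantity traded falls to 1260. At Q = 1260 the demand price is (4905 - 1260)/3 = 1215 and the supply price is (495 + 1260)/3 = 585.
Deadweight loss = ½ · (1215 - 585) · (2205 - 1260) = ½ · 630 · 945 = 297675.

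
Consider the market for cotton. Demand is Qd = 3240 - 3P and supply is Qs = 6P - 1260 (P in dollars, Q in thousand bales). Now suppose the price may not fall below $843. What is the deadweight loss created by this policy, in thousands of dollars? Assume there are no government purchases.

264710.25

Setting quantity demanded equal to quantity supplied, 3240 - 3P = 6P - 1260, gives P* = 500 and Q* = 1740.
The floor of 843 is above the equilibrium price 500, so it binds.
At P = 843: Qd = 3240 - 3·843 = 711 and Qs = 6·843 - 1260 = 3798.
Quantity traded falls to 711. At Q = 711 the demand price is (3240 - 711)/3 = 843 and the supply price is (1260 + 711)/6 = 328.5.
Deadweight loss = ½ · (843 - 328.5) · (1740 - 711) = ½ · 514.5 · 1029 = 264710.25.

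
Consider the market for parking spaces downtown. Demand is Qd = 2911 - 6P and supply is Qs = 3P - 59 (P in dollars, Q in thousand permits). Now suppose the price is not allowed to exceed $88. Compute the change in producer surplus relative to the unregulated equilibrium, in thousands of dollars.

-137456

Setting quantity demanded equal to quantity supplied, 2911 - 6P = 3P - 59, gives P* = 330 and Q* = 931.
The ceiling of 88 is below the equilibrium price 330, so it binds.
At P = 88: Qd = 2911 - 6·88 = 2383 and Qs = 3·88 - 59 = 205.
Producer surplus without the control is ½ · (330 - 59/3) · 931 = 866761/6.
With the ceiling, producers sell 205 units at 88, so PS = ½ · (88 - 59/3) · 205 = 42025/6.
Change in producer surplus = 42025/6 - 866761/6 = -137456.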